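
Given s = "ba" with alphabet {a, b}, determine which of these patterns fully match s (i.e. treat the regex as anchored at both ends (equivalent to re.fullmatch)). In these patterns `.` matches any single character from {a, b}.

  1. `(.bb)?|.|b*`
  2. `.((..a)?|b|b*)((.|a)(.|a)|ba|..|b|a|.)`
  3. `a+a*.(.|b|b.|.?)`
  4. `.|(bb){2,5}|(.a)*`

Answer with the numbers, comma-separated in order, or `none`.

1 → no match
2 → match
3 → no match — must start with "a"
4 → match

2, 4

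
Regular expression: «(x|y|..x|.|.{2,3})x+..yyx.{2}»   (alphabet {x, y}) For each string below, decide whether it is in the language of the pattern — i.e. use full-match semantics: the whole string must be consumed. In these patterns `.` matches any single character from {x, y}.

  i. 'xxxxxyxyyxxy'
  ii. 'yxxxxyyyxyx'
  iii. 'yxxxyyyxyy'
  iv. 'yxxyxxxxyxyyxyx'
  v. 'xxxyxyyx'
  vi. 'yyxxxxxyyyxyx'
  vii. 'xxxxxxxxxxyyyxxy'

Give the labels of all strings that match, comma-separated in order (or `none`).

i, ii, iii, vi, vii

i → match
ii → match
iii → match
iv → no match
v → no match
vi → match
vii → match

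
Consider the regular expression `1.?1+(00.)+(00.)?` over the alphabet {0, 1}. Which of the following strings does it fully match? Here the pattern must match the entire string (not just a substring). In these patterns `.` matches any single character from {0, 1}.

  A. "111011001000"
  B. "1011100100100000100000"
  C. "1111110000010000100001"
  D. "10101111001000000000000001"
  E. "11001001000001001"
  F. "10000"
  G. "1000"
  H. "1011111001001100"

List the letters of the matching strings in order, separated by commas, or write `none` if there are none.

A → no match
B → no match
C → no match
D → no match
E → match
F → no match
G → no match
H → no match

E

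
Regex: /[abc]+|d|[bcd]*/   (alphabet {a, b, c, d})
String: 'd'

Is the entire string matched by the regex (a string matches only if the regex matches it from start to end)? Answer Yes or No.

Yes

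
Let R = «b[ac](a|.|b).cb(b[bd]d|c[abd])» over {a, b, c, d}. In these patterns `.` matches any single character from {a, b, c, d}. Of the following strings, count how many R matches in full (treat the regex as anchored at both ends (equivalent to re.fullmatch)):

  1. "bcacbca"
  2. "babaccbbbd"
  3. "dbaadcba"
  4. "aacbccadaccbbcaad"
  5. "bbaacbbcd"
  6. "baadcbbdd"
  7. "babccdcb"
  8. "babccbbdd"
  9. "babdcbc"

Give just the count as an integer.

2

1 → no match
2 → no match
3 → no match — must start with "b"
4 → no match — must start with "b"
5 → no match
6 → match
7 → no match
8 → match
9 → no match
Total matched: 2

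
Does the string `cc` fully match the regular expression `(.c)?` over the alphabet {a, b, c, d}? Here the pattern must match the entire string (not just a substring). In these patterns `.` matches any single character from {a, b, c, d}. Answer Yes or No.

Yes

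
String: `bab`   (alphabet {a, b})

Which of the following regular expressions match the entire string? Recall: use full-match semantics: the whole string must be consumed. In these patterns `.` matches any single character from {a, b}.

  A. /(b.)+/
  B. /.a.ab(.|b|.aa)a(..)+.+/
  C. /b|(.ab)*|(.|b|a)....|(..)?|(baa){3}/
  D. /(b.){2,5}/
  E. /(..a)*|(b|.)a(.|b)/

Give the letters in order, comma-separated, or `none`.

C, E

A → no match
B → no match
C → match
D → no match
E → match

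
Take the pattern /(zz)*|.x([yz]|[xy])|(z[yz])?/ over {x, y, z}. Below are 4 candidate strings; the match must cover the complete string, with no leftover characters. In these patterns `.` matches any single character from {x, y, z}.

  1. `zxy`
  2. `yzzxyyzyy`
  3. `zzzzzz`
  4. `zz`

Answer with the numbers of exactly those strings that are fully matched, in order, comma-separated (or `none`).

1, 3, 4

1 → match
2 → no match
3 → match
4 → match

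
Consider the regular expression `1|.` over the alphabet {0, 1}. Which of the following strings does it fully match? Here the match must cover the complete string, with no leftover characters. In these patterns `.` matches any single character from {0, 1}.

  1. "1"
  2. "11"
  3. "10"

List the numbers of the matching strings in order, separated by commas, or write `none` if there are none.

1

1. "1" → match
2. "11" → no match
3. "10" → no match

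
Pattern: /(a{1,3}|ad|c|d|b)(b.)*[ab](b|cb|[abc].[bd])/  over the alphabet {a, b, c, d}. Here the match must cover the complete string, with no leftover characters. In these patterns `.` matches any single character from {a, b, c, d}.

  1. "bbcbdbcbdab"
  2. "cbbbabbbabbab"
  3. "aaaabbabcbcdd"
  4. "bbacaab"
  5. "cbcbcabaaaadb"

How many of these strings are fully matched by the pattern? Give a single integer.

2

1. "bbcbdbcbdab" → match
2 → match
3 → no match
4. "bbacaab" → no match
5 → no match
Total matched: 2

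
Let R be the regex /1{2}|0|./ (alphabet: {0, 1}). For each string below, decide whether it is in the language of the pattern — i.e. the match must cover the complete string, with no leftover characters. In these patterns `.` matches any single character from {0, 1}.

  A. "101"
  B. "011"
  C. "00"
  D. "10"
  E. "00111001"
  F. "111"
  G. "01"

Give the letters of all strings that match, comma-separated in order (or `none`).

none

A → no match
B → no match
C → no match
D → no match
E → no match
F → no match
G → no match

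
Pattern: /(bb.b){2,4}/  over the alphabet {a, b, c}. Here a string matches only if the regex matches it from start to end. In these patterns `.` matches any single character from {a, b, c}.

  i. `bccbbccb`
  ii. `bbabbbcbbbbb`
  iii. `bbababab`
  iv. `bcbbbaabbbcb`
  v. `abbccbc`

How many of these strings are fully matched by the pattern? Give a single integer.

1

i. `bccbbccb` → no match — must start with `bb`
ii. `bbabbbcbbbbb` → match
iii. `bbababab` → no match
iv. `bcbbbaabbbcb` → no match — must start with `bb`
v. `abbccbc` → no match — must start with `bb`
Total matched: 1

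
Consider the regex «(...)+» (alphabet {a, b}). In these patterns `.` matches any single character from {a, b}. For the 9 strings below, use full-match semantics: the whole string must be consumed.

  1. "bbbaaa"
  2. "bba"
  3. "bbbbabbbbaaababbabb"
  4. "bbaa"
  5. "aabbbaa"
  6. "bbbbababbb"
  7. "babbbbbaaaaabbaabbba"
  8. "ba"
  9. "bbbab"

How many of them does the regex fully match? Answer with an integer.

2

1 → match
2 → match
3 → no match
4 → no match
5 → no match
6 → no match
7 → no match
8 → no match
9 → no match
Total matched: 2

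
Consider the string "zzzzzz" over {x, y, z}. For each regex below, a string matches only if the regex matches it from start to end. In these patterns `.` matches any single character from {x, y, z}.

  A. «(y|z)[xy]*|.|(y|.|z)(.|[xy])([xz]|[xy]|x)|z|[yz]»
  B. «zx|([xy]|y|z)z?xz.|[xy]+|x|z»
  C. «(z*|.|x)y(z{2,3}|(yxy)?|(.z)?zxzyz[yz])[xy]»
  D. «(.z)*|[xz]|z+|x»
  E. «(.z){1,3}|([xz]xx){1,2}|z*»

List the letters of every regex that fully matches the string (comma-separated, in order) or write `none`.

A → no match
B → no match
C → no match
D → match
E → match

D, E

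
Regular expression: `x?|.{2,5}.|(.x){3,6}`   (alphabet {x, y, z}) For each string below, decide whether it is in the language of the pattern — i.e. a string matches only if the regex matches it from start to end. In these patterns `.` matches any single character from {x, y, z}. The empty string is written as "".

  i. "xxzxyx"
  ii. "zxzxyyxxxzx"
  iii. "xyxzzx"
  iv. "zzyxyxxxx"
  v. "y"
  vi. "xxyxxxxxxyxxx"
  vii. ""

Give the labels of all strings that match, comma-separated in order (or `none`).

i → match
ii → no match
iii → match
iv → no match
v → no match
vi → no match
vii → match

i, iii, vii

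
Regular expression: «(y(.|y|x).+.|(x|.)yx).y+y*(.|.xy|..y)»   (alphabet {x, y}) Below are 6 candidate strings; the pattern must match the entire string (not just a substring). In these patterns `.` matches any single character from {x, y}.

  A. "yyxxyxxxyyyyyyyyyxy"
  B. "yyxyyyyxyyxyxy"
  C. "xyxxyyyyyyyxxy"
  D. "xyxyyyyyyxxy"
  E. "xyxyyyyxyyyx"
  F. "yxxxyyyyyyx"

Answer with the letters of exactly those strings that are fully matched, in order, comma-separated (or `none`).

A, C, D, F

A → match
B → no match
C → match
D → match
E → no match
F → match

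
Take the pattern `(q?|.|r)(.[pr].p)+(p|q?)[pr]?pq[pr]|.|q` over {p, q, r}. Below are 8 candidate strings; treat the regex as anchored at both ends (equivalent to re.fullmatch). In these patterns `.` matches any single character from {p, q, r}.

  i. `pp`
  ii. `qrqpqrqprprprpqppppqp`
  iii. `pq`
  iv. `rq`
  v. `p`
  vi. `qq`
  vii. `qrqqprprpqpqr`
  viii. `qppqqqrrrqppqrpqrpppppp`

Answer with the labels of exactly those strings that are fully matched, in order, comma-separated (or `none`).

ii, v

i → no match
ii → match
iii → no match
iv → no match
v → match
vi → no match
vii → no match
viii → no match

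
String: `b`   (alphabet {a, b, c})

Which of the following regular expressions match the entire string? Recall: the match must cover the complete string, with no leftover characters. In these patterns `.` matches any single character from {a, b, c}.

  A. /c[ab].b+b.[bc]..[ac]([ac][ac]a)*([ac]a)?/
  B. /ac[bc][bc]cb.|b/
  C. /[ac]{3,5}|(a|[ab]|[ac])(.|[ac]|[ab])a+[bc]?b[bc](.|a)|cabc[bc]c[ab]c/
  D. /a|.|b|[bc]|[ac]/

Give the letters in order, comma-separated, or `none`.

A → no match — must start with `c`
B → match
C → no match
D → match

B, D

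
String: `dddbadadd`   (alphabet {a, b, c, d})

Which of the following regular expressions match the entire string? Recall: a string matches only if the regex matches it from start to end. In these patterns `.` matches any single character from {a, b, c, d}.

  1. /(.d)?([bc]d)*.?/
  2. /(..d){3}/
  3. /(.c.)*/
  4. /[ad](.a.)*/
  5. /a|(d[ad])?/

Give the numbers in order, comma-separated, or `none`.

2

1 → no match
2 → match
3 → no match
4 → no match
5 → no match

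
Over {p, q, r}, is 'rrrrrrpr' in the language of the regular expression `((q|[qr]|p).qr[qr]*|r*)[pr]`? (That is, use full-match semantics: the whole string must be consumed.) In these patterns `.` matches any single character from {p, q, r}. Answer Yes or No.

No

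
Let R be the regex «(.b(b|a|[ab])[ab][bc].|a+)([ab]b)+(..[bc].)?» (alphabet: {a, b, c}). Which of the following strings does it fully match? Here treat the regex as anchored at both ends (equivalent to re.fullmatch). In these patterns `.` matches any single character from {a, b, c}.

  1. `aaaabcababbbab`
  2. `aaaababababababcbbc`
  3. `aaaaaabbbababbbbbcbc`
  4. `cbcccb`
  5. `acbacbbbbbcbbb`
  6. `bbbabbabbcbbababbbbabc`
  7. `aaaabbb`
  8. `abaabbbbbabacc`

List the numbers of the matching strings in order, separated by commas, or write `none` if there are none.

2, 7

1 → no match
2 → match
3 → no match
4 → no match
5 → no match
6 → no match
7 → match
8 → no match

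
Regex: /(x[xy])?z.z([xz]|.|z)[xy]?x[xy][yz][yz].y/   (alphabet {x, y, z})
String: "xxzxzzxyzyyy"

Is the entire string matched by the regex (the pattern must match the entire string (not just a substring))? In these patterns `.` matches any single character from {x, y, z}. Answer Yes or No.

Yes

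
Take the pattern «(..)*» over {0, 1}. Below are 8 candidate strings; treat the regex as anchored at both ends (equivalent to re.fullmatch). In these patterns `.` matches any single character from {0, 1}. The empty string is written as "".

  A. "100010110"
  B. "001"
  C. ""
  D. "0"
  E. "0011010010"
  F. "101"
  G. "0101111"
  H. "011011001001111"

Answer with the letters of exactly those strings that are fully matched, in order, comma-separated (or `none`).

A → no match
B → no match
C → match
D → no match
E → match
F → no match
G → no match
H → no match

C, E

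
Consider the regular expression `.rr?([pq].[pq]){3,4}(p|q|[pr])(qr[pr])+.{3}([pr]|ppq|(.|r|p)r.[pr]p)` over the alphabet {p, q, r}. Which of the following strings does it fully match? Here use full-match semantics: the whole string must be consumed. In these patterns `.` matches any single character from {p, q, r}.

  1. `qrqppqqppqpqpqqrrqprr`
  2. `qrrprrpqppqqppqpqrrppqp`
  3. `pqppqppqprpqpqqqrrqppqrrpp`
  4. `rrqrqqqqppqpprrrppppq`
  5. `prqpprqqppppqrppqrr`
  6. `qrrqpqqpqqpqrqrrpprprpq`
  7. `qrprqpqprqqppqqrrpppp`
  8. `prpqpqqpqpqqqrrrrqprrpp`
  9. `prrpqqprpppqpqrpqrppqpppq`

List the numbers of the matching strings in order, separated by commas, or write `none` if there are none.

1 → no match
2 → no match
3 → no match
4 → no match
5 → no match
6 → no match
7 → no match
8 → match
9 → match

8, 9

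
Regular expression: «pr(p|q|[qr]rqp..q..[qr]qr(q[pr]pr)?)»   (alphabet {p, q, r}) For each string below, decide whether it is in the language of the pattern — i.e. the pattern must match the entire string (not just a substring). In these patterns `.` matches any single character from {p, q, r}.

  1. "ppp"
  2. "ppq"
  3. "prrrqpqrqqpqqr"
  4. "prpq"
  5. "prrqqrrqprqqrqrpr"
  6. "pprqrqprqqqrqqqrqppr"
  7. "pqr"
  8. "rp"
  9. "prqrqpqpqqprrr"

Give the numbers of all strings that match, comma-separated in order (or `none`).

1 → no match — must start with "pr"
2 → no match — must start with "pr"
3 → match
4 → no match
5 → no match
6 → no match — must start with "pr"
7 → no match — must start with "pr"
8 → no match — must start with "pr"
9 → no match

3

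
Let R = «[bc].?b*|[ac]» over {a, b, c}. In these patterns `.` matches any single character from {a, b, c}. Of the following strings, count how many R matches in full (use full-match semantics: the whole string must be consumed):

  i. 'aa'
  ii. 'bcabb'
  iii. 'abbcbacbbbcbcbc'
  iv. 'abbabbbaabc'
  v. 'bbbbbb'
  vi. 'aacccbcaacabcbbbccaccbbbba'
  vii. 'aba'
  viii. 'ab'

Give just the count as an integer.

1

i → no match
ii → no match
iii → no match
iv → no match
v → match
vi → no match
vii → no match
viii → no match
Total matched: 1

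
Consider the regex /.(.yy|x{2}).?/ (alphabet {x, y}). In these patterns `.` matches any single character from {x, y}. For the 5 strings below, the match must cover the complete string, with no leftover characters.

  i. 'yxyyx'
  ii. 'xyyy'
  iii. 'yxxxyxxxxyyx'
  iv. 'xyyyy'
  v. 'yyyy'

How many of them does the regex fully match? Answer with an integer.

i → match
ii → match
iii → no match
iv → match
v → match
Total matched: 4

4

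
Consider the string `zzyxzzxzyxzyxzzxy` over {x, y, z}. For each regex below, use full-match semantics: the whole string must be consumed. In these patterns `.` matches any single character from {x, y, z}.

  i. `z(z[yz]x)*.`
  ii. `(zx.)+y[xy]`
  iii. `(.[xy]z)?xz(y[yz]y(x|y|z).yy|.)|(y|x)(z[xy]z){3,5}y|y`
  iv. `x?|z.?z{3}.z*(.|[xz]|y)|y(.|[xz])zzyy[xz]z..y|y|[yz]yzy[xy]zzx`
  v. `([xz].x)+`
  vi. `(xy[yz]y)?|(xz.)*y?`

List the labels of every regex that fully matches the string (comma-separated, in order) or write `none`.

i → match
ii → no match — must start with `zx`
iii → no match
iv → no match
v → no match — must end with `x`
vi → no match

i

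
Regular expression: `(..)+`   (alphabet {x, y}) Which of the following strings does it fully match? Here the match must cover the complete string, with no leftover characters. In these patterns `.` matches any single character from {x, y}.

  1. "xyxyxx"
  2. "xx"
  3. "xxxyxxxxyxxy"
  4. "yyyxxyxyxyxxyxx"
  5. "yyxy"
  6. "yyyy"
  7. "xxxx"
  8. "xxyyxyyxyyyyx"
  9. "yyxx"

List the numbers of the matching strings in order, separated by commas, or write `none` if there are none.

1 → match
2 → match
3 → match
4 → no match
5 → match
6 → match
7 → match
8 → no match
9 → match

1, 2, 3, 5, 6, 7, 9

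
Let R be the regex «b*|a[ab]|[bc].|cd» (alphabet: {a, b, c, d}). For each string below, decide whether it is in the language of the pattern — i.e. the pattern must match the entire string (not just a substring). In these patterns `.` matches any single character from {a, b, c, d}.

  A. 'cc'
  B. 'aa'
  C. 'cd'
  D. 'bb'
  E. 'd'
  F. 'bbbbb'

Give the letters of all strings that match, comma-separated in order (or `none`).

A, B, C, D, F

A. 'cc' → match
B. 'aa' → match
C. 'cd' → match
D. 'bb' → match
E. 'd' → no match
F. 'bbbbb' → match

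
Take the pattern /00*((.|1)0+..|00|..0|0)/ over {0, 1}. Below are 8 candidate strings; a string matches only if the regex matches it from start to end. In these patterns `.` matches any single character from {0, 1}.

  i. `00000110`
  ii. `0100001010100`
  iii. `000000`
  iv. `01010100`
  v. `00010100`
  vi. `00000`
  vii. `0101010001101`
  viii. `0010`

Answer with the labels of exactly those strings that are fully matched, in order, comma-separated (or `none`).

i, iii, vi, viii

i → match
ii → no match
iii → match
iv → no match
v → no match
vi → match
vii → no match
viii → match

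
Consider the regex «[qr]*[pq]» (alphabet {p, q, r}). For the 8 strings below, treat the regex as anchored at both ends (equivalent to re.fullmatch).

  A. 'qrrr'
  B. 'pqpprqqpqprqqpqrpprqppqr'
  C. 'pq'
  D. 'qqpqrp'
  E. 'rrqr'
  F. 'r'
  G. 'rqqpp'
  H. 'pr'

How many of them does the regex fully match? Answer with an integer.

A → no match
B → no match
C → no match
D → no match
E → no match
F → no match
G → no match
H → no match
Total matched: 0

0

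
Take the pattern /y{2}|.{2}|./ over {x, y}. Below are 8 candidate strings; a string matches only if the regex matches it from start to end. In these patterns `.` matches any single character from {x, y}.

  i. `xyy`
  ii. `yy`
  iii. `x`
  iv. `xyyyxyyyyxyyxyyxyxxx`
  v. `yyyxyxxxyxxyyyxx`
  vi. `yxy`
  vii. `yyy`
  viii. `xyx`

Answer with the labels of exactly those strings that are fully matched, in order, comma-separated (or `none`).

ii, iii

i → no match
ii → match
iii → match
iv → no match
v → no match
vi → no match
vii → no match
viii → no match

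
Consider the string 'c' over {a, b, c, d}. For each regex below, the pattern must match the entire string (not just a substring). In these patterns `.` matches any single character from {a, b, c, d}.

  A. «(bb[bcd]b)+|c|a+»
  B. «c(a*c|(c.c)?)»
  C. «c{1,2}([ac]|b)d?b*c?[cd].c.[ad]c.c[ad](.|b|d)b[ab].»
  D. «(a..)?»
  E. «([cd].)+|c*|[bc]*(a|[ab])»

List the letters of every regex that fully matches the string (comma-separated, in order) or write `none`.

A, B, E

A → match
B → match
C → no match
D → no match
E → match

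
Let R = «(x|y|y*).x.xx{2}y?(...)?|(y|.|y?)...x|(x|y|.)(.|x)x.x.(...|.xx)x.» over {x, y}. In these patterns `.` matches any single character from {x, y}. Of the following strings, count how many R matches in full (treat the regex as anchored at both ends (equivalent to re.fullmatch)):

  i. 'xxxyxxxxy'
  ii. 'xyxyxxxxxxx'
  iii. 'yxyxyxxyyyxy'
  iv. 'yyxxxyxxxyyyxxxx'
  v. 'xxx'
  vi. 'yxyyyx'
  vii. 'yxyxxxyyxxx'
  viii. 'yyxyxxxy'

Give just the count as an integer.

i. 'xxxyxxxxy' → no match
ii. 'xyxyxxxxxxx' → match
iii. 'yxyxyxxyyyxy' → no match
iv → no match
v. 'xxx' → no match
vi. 'yxyyyx' → no match
vii. 'yxyxxxyyxxx' → no match
viii. 'yyxyxxxy' → match
Total matched: 2

2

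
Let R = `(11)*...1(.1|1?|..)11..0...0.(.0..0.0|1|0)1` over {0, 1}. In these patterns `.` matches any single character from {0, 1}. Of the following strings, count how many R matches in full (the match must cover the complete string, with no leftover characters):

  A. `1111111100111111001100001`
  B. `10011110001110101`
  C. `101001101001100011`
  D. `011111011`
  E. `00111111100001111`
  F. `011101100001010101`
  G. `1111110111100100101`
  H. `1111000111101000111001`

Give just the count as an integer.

A → match
B → match
C → no match
D → no match
E → no match
F → no match
G → no match
H → no match
Total matched: 2

2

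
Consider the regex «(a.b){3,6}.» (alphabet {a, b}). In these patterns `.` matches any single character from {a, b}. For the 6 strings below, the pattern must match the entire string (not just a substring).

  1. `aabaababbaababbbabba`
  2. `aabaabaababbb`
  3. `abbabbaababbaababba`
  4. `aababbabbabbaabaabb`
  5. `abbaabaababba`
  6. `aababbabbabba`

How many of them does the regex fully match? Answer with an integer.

5

1 → no match
2 → match
3 → match
4 → match
5 → match
6 → match
Total matched: 5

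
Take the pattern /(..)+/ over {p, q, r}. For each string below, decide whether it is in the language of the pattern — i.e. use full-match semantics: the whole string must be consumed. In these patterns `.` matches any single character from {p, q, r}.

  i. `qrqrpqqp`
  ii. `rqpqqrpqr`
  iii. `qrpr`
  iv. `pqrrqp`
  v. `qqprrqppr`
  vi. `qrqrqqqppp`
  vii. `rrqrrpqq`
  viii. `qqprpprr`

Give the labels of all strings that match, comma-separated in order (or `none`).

i. `qrqrpqqp` → match
ii. `rqpqqrpqr` → no match
iii. `qrpr` → match
iv. `pqrrqp` → match
v. `qqprrqppr` → no match
vi. `qrqrqqqppp` → match
vii. `rrqrrpqq` → match
viii. `qqprpprr` → match

i, iii, iv, vi, vii, viii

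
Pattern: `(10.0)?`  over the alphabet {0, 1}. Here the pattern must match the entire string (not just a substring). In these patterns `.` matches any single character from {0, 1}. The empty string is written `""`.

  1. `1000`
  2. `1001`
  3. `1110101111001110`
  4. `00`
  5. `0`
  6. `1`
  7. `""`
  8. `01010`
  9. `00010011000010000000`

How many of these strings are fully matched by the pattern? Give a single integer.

2

1 → match
2 → no match
3 → no match
4 → no match
5 → no match
6 → no match
7 → match
8 → no match
9 → no match
Total matched: 2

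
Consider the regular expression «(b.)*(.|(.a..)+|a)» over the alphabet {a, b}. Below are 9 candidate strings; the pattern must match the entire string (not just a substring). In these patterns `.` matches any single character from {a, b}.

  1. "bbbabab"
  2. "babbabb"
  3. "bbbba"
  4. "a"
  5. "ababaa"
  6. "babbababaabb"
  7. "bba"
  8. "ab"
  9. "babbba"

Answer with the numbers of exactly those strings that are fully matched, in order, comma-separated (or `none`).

1 → match
2 → no match
3 → match
4 → match
5 → no match
6 → no match
7 → match
8 → no match
9 → no match

1, 3, 4, 7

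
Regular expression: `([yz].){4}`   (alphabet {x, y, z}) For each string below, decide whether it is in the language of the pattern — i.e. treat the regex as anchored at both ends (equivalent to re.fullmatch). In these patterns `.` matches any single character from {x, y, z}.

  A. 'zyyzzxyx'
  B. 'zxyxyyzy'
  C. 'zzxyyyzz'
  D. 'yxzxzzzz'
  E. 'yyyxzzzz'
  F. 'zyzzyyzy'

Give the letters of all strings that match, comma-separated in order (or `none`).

A → match
B → match
C → no match
D → match
E → match
F → match

A, B, D, E, F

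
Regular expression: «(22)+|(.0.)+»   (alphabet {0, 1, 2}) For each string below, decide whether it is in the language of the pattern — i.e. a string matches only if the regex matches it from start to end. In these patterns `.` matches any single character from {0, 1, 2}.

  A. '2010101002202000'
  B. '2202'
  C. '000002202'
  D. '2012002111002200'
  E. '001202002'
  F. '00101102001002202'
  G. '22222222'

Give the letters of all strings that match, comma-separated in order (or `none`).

C, E, G

A → no match
B → no match
C → match
D → no match
E → match
F → no match
G → match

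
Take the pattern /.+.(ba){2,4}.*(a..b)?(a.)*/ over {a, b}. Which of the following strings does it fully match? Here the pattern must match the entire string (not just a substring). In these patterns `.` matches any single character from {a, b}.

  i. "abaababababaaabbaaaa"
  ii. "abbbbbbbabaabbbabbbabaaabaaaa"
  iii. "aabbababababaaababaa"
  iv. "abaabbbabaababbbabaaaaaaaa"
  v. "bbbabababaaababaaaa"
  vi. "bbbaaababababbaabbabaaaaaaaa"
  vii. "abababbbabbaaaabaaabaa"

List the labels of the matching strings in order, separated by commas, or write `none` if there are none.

i, ii, iii, iv, v, vi

i → match
ii → match
iii → match
iv → match
v → match
vi → match
vii → no match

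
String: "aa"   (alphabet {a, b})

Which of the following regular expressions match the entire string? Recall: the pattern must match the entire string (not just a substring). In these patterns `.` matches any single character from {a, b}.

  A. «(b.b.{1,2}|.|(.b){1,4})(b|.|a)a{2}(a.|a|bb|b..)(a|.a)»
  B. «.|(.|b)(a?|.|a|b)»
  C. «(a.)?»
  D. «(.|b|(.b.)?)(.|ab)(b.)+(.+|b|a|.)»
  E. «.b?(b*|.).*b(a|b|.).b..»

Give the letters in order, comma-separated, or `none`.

B, C

A → no match
B → match
C → match
D → no match
E → no match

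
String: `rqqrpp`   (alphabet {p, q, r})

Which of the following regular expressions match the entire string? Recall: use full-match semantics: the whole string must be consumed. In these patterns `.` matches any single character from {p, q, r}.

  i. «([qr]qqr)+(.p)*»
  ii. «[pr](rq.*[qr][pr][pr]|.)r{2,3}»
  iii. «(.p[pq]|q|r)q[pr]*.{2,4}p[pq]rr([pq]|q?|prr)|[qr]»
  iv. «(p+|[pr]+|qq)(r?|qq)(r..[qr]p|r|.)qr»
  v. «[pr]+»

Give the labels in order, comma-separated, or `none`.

i

i → match
ii → no match — must end with `r`
iii → no match
iv → no match — must end with `qr`
v → no match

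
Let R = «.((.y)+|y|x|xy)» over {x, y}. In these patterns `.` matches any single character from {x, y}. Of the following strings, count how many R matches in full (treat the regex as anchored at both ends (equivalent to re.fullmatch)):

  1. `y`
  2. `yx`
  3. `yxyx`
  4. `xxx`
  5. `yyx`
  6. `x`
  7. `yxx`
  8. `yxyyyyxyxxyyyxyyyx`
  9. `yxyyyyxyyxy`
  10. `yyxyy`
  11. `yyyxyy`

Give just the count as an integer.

1 → no match
2 → match
3 → no match
4 → no match
5 → no match
6 → no match
7 → no match
8 → no match
9 → no match
10 → no match
11 → no match
Total matched: 1

1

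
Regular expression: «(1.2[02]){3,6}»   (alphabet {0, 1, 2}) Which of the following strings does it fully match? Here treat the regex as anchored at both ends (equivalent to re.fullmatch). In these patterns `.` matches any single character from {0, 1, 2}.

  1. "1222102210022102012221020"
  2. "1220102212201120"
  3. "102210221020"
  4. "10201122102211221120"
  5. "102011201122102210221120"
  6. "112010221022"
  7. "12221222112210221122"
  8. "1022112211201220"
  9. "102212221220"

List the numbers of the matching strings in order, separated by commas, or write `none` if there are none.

1 → no match
2 → match
3 → match
4 → match
5 → match
6 → match
7 → match
8 → match
9 → match

2, 3, 4, 5, 6, 7, 8, 9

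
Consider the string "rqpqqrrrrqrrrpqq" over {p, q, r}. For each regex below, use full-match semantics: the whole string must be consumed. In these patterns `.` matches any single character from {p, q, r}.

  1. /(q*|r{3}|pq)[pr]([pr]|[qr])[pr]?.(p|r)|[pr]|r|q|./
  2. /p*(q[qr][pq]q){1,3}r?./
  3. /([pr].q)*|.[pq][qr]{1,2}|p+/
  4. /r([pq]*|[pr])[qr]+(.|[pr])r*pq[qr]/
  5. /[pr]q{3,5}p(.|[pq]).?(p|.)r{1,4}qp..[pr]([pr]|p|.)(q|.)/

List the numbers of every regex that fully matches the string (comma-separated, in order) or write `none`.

1 → no match
2 → no match
3 → no match
4 → match
5 → no match

4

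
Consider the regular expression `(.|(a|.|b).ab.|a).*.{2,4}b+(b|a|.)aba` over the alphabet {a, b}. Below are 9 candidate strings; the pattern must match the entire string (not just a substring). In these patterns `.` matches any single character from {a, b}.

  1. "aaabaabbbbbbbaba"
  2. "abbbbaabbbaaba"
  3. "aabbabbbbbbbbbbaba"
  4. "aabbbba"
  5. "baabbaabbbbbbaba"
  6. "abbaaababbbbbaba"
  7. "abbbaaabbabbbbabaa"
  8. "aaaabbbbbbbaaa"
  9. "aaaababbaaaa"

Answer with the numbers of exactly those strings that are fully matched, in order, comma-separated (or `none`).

1 → match
2 → match
3 → match
4. "aabbbba" → no match — must end with "aba"
5 → match
6 → match
7 → no match — must end with "aba"
8 → no match — must end with "aba"
9. "aaaababbaaaa" → no match — must end with "aba"

1, 2, 3, 5, 6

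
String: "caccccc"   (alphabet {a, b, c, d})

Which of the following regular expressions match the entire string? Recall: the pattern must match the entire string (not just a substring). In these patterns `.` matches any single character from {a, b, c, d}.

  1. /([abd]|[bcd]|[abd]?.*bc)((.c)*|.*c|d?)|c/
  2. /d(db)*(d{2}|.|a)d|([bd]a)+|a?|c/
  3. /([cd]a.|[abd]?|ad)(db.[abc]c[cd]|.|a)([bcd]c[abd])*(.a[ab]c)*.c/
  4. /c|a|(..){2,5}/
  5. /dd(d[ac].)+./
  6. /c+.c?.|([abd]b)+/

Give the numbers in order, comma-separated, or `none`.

1

1 → match
2 → no match
3 → no match
4 → no match
5 → no match — must start with "ddd"
6 → no match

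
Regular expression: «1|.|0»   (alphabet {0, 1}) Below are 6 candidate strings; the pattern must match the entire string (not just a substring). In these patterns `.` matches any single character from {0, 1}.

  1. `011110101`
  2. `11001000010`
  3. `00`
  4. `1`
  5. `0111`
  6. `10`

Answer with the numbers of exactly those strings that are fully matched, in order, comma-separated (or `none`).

4

1 → no match
2 → no match
3 → no match
4 → match
5 → no match
6 → no match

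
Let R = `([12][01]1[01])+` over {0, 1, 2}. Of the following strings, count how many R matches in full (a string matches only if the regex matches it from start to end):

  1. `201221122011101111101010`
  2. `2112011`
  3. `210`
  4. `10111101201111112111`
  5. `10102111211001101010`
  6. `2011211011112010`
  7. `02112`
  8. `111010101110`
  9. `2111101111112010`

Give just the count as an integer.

3

1 → no match
2. `2112011` → no match
3. `210` → no match
4 → no match
5 → no match
6 → match
7. `02112` → no match
8. `111010101110` → match
9 → match
Total matched: 3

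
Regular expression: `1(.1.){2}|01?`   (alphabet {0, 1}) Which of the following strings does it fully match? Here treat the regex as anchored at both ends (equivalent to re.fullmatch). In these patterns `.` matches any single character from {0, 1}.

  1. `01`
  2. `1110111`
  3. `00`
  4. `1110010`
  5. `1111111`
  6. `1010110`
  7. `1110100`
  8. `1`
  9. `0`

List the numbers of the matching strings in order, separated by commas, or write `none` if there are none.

1, 2, 4, 5, 6, 9

1 → match
2 → match
3 → no match
4 → match
5 → match
6 → match
7 → no match
8 → no match
9 → match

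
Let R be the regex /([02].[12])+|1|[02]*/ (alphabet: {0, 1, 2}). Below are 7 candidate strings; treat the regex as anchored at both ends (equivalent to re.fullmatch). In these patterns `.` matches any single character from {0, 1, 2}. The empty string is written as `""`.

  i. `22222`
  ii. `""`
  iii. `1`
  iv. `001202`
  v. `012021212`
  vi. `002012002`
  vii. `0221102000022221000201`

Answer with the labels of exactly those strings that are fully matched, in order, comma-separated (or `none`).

i → match
ii → match
iii → match
iv → match
v → match
vi → match
vii → no match

i, ii, iii, iv, v, vi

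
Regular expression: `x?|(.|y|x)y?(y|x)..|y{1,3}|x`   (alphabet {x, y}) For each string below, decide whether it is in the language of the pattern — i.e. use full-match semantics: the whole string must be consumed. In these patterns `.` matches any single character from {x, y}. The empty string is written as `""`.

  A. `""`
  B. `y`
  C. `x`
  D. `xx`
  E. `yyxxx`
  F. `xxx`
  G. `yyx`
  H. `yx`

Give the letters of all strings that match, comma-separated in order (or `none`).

A → match
B → match
C → match
D → no match
E → match
F → no match
G → no match
H → no match

A, B, C, E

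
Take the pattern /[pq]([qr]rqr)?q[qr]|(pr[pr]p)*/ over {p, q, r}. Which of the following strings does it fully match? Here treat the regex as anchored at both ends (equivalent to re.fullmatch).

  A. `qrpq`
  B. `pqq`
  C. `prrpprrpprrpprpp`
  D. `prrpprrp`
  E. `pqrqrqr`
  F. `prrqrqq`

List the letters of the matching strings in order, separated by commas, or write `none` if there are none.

A → no match
B → match
C → match
D → match
E → match
F → match

B, C, D, E, F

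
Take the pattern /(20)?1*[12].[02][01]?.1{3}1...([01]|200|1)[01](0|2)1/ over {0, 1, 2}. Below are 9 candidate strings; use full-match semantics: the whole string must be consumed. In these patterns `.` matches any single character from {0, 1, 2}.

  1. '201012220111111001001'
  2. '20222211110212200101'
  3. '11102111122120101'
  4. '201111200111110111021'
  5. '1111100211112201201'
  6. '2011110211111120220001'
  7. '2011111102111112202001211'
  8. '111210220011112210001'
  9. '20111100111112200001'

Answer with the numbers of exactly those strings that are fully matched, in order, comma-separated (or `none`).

4, 9

1 → no match
2 → no match
3 → no match
4 → match
5 → no match
6 → no match
7 → no match
8 → no match
9 → match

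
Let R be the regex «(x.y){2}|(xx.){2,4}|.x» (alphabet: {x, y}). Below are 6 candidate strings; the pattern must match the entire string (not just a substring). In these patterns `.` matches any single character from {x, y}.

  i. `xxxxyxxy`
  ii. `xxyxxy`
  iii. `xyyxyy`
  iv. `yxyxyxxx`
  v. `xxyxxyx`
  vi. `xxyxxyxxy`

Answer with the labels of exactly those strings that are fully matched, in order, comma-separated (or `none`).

i → no match
ii → match
iii → match
iv → no match
v → no match
vi → match

ii, iii, vi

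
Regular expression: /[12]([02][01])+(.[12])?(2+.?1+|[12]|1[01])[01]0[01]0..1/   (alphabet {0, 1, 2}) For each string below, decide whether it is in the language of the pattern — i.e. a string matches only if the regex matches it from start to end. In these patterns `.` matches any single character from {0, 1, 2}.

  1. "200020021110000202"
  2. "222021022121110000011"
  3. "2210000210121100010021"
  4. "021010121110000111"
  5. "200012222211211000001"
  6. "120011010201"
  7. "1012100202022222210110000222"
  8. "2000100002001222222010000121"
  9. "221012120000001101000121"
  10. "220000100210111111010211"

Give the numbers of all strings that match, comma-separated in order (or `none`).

1 → no match — must end with "1"
2 → no match
3 → match
4 → no match
5 → no match
6 → no match
7 → no match — must end with "1"
8 → match
9 → match
10 → match

3, 8, 9, 10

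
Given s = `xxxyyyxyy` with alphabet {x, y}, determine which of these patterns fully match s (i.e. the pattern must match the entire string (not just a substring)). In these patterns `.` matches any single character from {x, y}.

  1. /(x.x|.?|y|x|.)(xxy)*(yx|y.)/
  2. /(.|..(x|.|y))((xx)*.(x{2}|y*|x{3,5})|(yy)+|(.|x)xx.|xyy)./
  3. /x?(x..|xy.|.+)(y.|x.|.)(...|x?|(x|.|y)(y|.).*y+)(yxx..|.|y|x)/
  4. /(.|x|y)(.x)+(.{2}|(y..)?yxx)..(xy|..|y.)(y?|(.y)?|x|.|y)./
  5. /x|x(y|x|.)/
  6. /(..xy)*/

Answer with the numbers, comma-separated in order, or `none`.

3

1 → no match
2 → no match
3 → match
4 → no match
5 → no match
6 → no match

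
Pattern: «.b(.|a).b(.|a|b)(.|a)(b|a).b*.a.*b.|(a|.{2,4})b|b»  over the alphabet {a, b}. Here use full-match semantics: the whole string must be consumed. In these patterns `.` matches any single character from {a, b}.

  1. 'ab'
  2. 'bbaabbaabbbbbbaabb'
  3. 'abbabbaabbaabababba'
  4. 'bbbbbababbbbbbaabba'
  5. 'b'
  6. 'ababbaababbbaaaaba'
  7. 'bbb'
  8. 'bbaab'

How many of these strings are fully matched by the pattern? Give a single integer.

1 → match
2 → match
3 → match
4 → match
5 → match
6 → match
7 → match
8 → match
Total matched: 8

8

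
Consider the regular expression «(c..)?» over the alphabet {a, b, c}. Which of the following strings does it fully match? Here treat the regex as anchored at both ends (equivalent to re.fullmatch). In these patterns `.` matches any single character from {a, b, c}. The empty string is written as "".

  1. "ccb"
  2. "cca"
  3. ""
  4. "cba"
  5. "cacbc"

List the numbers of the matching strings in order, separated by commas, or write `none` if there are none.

1 → match
2 → match
3 → match
4 → match
5 → no match

1, 2, 3, 4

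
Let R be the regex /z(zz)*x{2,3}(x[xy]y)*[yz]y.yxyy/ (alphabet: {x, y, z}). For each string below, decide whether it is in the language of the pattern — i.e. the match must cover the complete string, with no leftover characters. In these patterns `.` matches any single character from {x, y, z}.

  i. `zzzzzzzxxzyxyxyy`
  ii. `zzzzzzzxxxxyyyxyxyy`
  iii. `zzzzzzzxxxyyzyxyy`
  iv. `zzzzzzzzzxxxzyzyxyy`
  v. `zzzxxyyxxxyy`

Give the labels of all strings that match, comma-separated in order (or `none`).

i, ii, iii, iv

i → match
ii → match
iii → match
iv → match
v → no match — must end with `yxyy`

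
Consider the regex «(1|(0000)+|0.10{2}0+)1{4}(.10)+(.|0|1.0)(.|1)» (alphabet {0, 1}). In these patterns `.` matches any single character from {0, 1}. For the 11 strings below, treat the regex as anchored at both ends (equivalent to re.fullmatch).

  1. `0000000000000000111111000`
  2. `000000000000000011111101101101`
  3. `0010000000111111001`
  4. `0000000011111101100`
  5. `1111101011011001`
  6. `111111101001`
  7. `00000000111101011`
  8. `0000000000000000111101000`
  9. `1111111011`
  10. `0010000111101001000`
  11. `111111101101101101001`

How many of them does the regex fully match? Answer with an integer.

11

1 → match
2 → match
3 → match
4 → match
5 → match
6 → match
7 → match
8 → match
9 → match
10 → match
11 → match
Total matched: 11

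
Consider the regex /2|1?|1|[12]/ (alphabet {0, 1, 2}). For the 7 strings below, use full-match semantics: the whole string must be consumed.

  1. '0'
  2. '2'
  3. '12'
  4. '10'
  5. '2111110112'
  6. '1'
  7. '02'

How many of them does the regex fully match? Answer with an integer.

2

1 → no match
2 → match
3 → no match
4 → no match
5 → no match
6 → match
7 → no match
Total matched: 2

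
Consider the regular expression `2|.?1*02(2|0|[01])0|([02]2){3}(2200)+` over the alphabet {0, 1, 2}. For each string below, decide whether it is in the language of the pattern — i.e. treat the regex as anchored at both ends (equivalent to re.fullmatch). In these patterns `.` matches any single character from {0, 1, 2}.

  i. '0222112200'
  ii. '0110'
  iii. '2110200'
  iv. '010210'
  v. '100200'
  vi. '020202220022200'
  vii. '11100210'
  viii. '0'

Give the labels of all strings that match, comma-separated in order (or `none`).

iii, iv

i → no match
ii → no match
iii → match
iv → match
v → no match
vi → no match
vii → no match
viii → no match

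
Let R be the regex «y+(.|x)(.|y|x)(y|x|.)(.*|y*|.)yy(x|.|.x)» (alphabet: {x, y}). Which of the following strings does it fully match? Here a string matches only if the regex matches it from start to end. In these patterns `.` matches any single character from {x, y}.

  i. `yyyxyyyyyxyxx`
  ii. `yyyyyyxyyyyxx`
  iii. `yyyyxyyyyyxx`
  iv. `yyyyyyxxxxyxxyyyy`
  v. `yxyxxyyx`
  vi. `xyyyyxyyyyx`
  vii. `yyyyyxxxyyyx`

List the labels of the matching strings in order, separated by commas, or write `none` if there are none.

ii, iii, iv, v, vii

i → no match
ii → match
iii → match
iv → match
v → match
vi → no match — must start with `y`
vii → match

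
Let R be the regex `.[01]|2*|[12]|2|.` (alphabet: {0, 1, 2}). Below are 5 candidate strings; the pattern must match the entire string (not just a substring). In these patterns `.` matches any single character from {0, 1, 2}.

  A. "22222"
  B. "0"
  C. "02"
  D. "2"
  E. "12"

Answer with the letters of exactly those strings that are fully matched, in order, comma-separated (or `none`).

A → match
B → match
C → no match
D → match
E → no match

A, B, D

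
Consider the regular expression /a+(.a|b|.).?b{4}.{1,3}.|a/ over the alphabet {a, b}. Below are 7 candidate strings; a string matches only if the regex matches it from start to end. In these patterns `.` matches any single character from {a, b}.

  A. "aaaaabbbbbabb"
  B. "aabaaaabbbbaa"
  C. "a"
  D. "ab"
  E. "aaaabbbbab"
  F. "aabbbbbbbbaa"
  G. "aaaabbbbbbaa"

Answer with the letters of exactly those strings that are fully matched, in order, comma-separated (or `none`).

A → match
B → no match
C. "a" → match
D. "ab" → no match
E. "aaaabbbbab" → match
F. "aabbbbbbbbaa" → match
G. "aaaabbbbbbaa" → match

A, C, E, F, G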